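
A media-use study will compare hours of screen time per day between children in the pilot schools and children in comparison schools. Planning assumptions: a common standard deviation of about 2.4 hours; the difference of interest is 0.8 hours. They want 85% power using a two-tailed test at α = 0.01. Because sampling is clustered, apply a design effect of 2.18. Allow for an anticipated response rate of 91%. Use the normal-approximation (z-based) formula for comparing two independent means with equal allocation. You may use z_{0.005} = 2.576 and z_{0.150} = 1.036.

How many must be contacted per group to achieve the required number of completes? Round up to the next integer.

n = 563 per group

n = (z_{α/2} + z_β)² · (σ₁² + σ₂²) / δ²
  = (2.576 + 1.036)² · (2·2.4² = 11.52) / 0.8²
  = 13.0465 · 11.52 / 0.64
  = 234.84
Design effect: 2.18 × 234.84 = 511.95.
Adjust for 91% response: 511.95 / 0.91 = 562.58.
Round up → n = 563 per group.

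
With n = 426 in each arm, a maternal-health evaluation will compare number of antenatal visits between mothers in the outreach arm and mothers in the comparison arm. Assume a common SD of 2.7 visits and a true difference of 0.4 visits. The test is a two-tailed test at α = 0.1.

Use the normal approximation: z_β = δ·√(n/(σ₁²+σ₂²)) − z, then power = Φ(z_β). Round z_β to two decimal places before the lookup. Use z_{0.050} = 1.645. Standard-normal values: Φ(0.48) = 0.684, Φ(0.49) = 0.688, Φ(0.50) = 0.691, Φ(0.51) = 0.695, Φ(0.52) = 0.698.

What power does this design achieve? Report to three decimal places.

z_β = δ·√(n/(σ₁²+σ₂²)) − z_{α/2}
    = 0.4 · √(426/14.58) − 1.645
    = 0.4 · 5.40538 − 1.645
    = 2.1622 − 1.645 = 0.5172 → 0.52
Power = Φ(0.52) = 0.698.

Power ≈ 0.698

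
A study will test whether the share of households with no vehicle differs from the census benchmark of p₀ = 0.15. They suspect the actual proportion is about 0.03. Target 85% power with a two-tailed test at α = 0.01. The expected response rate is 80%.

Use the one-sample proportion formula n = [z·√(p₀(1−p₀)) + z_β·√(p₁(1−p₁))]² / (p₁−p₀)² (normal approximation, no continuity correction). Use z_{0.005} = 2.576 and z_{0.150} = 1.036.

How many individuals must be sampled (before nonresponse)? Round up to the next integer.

n = [z_{α/2}·√(p₀q₀) + z_β·√(p₁q₁)]² / (p₁ − p₀)²
  = [2.576·√(0.15·0.85) + 1.036·√(0.03·0.97)]² / (-0.12)²
  = [2.576·0.3571 + 1.036·0.1706]² / 0.0144
  = [1.0965]² / 0.0144
  = 83.50
Adjust for 80% response: 83.50 / 0.80 = 104.38.
Round up → n = 105.

n = 105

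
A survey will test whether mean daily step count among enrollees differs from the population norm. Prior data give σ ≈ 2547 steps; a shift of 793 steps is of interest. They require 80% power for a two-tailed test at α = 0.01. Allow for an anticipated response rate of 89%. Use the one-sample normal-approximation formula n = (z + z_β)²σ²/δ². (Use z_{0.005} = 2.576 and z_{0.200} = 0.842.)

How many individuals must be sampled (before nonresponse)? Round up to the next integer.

n = 136

n = (z_{α/2} + z_β)² · σ² / δ²
  = (2.576 + 0.842)² · 2547² / 793²
  = 11.6827 · 6487209 / 628849
  = 120.52
Adjust for 89% response: 120.52 / 0.89 = 135.41.
Round up → n = 136.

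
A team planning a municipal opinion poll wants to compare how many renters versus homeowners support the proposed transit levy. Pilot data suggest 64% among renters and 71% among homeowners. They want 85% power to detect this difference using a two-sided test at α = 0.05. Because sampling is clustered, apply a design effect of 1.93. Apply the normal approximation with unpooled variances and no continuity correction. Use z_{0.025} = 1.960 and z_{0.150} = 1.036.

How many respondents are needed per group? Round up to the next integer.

n = (z_{α/2} + z_β)² · [p₁(1−p₁) + p₂(1−p₂)] / (p₁ − p₂)²
  = (1.960 + 1.036)² · (0.64·0.36 + 0.71·0.29) / (-0.07)²
  = (2.996)² · (0.2304 + 0.2059) / 0.0049
  = 8.9760 · 0.4363 / 0.0049
  = 799.23
Design effect: 1.93 × 799.23 = 1542.52.
Round up → n = 1543 per group.

n = 1543 per group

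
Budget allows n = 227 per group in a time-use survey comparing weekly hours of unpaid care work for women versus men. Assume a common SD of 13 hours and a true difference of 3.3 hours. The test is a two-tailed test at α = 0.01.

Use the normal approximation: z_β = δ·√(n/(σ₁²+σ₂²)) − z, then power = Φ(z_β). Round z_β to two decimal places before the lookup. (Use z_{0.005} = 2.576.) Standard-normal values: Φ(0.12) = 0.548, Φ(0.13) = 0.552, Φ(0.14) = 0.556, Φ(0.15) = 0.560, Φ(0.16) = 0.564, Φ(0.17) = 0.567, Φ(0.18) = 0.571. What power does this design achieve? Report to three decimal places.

z_β = δ·√(n/(σ₁²+σ₂²)) − z_{α/2}
    = 3.3 · √(227/338) − 2.576
    = 3.3 · 0.81951 − 2.576
    = 2.7044 − 2.576 = 0.1284 → 0.13
Power = Φ(0.13) = 0.552.

Power ≈ 0.552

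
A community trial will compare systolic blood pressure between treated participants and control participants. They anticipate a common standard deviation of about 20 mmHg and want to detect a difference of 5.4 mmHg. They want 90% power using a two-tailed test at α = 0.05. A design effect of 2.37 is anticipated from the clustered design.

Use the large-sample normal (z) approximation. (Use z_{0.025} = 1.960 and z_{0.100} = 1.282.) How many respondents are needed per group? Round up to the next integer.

n = (z_{α/2} + z_β)² · (σ₁² + σ₂²) / δ²
  = (1.960 + 1.282)² · (2·20² = 800) / 5.4²
  = 10.5106 · 800 / 29.16
  = 288.36
Design effect: 2.37 × 288.36 = 683.40.
Round up → n = 684 per group.

n = 684 per group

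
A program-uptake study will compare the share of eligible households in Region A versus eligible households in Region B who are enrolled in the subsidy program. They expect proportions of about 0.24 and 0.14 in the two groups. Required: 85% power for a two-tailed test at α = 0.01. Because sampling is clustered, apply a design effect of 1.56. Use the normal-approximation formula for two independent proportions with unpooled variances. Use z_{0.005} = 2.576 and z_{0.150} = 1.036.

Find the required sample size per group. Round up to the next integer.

n = (z_{α/2} + z_β)² · [p₁(1−p₁) + p₂(1−p₂)] / (p₁ − p₂)²
  = (2.576 + 1.036)² · (0.24·0.76 + 0.14·0.86) / (0.10)²
  = (3.612)² · (0.1824 + 0.1204) / 0.0100
  = 13.0465 · 0.3028 / 0.0100
  = 395.05
Design effect: 1.56 × 395.05 = 616.28.
Round up → n = 617 per group.

n = 617 per group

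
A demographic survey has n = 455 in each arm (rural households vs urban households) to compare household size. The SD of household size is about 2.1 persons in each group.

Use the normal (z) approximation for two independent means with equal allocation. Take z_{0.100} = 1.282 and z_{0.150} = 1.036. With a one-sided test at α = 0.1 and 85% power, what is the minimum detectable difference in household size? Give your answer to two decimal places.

δ = (z_α + z_β) · √((σ₁²+σ₂²)/n)
  = (1.282 + 1.036) · √(8.82/455)
  = 2.318 · √0.01938
  = 2.318 · 0.1392
  = 0.3227

Minimum detectable difference ≈ 0.32 persons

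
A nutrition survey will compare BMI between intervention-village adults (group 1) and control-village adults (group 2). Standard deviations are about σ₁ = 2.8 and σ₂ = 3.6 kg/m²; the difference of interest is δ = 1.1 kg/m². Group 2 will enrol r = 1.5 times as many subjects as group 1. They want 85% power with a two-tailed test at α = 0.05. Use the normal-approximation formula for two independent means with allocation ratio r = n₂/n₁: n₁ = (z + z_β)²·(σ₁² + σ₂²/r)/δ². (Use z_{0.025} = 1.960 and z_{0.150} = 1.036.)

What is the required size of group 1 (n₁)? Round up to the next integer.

n₁ = 123

n₁ = (z_{α/2} + z_β)² · (σ₁² + σ₂²/r) / δ²
   = (1.960 + 1.036)² · (2.8² + 3.6²/1.5) / 1.1²
   = 8.9760 · (7.84 + 8.64) / 1.21
   = 8.9760 · 16.48 / 1.21
   = 122.25
Round up → n₁ = 123; n₂ = r·n₁ = 1.5 × 123 = 185.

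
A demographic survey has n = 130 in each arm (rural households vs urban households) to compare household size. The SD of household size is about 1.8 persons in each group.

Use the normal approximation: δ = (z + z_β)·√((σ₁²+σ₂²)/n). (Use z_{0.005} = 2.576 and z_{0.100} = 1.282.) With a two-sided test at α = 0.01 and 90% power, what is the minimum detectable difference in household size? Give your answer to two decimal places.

Minimum detectable difference ≈ 0.86 persons

δ = (z_{α/2} + z_β) · √((σ₁²+σ₂²)/n)
  = (2.576 + 1.282) · √(6.48/130)
  = 3.858 · √0.04985
  = 3.858 · 0.2233
  = 0.8613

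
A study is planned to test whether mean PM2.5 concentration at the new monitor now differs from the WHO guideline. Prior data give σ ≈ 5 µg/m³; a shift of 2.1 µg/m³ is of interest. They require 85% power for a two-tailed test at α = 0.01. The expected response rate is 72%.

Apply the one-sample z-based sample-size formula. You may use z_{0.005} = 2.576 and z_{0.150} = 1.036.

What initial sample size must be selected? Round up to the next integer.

n = 103

n = (z_{α/2} + z_β)² · σ² / δ²
  = (2.576 + 1.036)² · 5² / 2.1²
  = 13.0465 · 25 / 4.41
  = 73.96
Adjust for 72% response: 73.96 / 0.72 = 102.72.
Round up → n = 103.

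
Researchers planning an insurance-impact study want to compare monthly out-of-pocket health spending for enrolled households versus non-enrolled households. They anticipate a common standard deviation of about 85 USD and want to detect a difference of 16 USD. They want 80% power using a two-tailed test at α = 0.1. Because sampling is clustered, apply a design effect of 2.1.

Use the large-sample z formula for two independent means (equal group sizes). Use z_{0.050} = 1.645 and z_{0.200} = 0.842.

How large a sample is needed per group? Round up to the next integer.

n = (z_{α/2} + z_β)² · (σ₁² + σ₂²) / δ²
  = (1.645 + 0.842)² · (2·85² = 14450) / 16²
  = 6.1852 · 14450 / 256
  = 349.12
Design effect: 2.1 × 349.12 = 733.16.
Round up → n = 734 per group.

n = 734 per group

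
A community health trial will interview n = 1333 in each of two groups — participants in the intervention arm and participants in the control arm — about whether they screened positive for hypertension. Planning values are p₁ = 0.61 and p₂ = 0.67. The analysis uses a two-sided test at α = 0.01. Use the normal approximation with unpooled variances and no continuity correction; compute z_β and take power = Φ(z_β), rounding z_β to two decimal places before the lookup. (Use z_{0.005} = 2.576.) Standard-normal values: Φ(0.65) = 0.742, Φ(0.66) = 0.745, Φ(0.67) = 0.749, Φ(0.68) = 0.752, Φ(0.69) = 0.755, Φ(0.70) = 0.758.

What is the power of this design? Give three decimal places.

Power ≈ 0.745

z_β = |p₁−p₂|·√(n/[p₁q₁+p₂q₂]) − z_{α/2}
    = 0.06 · √(1333/0.4590) − 2.576
    = 0.06 · 53.8901 − 2.576
    = 3.2334 − 2.576 = 0.6574 → 0.66
Power = Φ(0.66) = 0.745.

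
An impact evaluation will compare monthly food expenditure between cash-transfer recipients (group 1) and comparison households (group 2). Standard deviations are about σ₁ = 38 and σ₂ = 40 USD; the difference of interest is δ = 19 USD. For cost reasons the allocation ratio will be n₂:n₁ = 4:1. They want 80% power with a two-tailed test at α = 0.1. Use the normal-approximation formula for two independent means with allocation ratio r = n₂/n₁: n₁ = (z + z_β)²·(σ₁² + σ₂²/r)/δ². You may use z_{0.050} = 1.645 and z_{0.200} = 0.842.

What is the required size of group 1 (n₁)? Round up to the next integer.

n₁ = (z_{α/2} + z_β)² · (σ₁² + σ₂²/r) / δ²
   = (1.645 + 0.842)² · (38² + 40²/4) / 19²
   = 6.1852 · (1444 + 400) / 361
   = 6.1852 · 1844 / 361
   = 31.59
Round up → n₁ = 32; n₂ = r·n₁ = 4 × 32 = 128.

n₁ = 32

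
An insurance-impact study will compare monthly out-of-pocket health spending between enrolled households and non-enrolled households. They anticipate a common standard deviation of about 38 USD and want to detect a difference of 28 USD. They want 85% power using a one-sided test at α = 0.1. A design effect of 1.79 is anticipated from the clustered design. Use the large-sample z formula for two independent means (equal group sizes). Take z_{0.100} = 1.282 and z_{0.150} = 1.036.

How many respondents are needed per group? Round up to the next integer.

n = 36 per group

n = (z_α + z_β)² · (σ₁² + σ₂²) / δ²
  = (1.282 + 1.036)² · (2·38² = 2888) / 28²
  = 5.3731 · 2888 / 784
  = 19.79
Design effect: 1.79 × 19.79 = 35.43.
Round up → n = 36 per group.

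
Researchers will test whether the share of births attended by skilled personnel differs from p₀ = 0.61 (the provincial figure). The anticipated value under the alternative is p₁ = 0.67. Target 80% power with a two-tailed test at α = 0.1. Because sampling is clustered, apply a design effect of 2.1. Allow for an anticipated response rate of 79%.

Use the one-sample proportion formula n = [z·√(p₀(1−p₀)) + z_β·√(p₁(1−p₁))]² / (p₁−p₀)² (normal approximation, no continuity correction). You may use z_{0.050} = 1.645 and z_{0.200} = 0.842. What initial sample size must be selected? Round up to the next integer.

n = [z_{α/2}·√(p₀q₀) + z_β·√(p₁q₁)]² / (p₁ − p₀)²
  = [1.645·√(0.61·0.39) + 0.842·√(0.67·0.33)]² / (0.06)²
  = [1.645·0.4877 + 0.842·0.4702]² / 0.0036
  = [1.1983]² / 0.0036
  = 398.85
Design effect: 2.1 × 398.85 = 837.58.
Adjust for 79% response: 837.58 / 0.79 = 1060.22.
Round up → n = 1061.

n = 1061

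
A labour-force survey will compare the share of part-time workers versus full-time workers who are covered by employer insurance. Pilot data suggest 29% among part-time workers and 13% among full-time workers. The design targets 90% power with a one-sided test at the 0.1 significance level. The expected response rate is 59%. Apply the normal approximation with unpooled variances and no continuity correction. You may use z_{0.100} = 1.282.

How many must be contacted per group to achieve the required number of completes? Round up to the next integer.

n = 139 per group

n = (z_α + z_β)² · [p₁(1−p₁) + p₂(1−p₂)] / (p₁ − p₂)²
  = (1.282 + 1.282)² · (0.29·0.71 + 0.13·0.87) / (0.16)²
  = (2.564)² · (0.2059 + 0.1131) / 0.0256
  = 6.5741 · 0.3190 / 0.0256
  = 81.92
Adjust for 59% response: 81.92 / 0.59 = 138.85.
Round up → n = 139 per group.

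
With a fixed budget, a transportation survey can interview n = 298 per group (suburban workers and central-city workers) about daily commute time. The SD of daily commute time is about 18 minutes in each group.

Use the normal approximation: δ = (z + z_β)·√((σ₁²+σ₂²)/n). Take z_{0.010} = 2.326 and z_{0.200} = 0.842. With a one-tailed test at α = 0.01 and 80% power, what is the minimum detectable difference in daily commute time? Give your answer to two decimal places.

Minimum detectable difference ≈ 4.67 minutes

δ = (z_α + z_β) · √((σ₁²+σ₂²)/n)
  = (2.326 + 0.842) · √(648/298)
  = 3.168 · √2.1745
  = 3.168 · 1.4746
  = 4.6716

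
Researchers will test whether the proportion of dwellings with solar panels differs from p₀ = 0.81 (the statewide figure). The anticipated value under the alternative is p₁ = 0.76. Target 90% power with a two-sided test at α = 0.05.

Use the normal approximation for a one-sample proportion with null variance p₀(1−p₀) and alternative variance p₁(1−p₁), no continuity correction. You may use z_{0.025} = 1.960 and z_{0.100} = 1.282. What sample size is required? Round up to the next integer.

n = [z_{α/2}·√(p₀q₀) + z_β·√(p₁q₁)]² / (p₁ − p₀)²
  = [1.960·√(0.81·0.19) + 1.282·√(0.76·0.24)]² / (-0.05)²
  = [1.960·0.3923 + 1.282·0.4271]² / 0.0025
  = [1.3164]² / 0.0025
  = 693.20
Round up → n = 694.

n = 694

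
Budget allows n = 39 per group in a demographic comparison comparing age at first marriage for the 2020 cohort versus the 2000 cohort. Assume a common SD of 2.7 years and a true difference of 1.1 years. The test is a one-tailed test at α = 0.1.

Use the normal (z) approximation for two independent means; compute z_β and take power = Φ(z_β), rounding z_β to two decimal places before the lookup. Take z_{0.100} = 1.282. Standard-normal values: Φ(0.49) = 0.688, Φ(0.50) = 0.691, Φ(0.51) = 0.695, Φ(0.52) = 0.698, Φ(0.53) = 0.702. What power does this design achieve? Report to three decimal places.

Power ≈ 0.698

z_β = δ·√(n/(σ₁²+σ₂²)) − z_α
    = 1.1 · √(39/14.58) − 1.282
    = 1.1 · 1.63551 − 1.282
    = 1.7991 − 1.282 = 0.5171 → 0.52
Power = Φ(0.52) = 0.698.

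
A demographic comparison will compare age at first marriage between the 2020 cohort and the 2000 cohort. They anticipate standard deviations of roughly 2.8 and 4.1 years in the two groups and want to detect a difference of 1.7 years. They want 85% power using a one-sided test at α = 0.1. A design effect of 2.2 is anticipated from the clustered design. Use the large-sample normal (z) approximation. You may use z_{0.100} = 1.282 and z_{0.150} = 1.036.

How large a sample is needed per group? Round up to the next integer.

n = 101 per group

n = (z_α + z_β)² · (σ₁² + σ₂²) / δ²
  = (1.282 + 1.036)² · (2.8² + 4.1² = 24.65) / 1.7²
  = 5.3731 · 24.65 / 2.89
  = 45.83
Design effect: 2.2 × 45.83 = 100.83.
Round up → n = 101 per group.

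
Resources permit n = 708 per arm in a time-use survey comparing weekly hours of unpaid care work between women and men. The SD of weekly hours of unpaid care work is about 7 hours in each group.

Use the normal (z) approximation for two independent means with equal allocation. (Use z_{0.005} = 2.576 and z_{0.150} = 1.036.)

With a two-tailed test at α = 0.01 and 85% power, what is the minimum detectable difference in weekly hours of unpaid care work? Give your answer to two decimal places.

Minimum detectable difference ≈ 1.34 hours

δ = (z_{α/2} + z_β) · √((σ₁²+σ₂²)/n)
  = (2.576 + 1.036) · √(98/708)
  = 3.612 · √0.13842
  = 3.612 · 0.3720
  = 1.3438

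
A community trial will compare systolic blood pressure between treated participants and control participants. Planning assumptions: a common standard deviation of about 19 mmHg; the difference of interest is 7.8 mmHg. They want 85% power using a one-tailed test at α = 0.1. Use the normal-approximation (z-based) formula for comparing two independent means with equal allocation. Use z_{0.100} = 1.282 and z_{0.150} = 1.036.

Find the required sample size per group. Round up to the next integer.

n = 64 per group

n = (z_α + z_β)² · (σ₁² + σ₂²) / δ²
  = (1.282 + 1.036)² · (2·19² = 722) / 7.8²
  = 5.3731 · 722 / 60.84
  = 63.76
Round up → n = 64 per group.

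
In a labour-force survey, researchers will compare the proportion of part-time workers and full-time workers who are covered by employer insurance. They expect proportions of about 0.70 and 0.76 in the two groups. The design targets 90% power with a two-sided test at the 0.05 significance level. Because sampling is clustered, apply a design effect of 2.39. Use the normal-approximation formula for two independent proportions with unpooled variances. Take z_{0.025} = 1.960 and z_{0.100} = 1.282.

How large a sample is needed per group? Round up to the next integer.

n = 2739 per group

n = (z_{α/2} + z_β)² · [p₁(1−p₁) + p₂(1−p₂)] / (p₁ − p₂)²
  = (1.960 + 1.282)² · (0.70·0.30 + 0.76·0.24) / (-0.06)²
  = (3.242)² · (0.2100 + 0.1824) / 0.0036
  = 10.5106 · 0.3924 / 0.0036
  = 1145.65
Design effect: 2.39 × 1145.65 = 2738.11.
Round up → n = 2739 per group.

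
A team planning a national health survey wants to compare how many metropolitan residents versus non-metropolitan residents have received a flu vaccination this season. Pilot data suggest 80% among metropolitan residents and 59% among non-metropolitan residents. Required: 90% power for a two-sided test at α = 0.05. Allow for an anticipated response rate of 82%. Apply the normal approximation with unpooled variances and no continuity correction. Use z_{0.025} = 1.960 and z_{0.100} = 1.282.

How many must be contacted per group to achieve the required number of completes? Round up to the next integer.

n = 117 per group

n = (z_{α/2} + z_β)² · [p₁(1−p₁) + p₂(1−p₂)] / (p₁ − p₂)²
  = (1.960 + 1.282)² · (0.80·0.20 + 0.59·0.41) / (0.21)²
  = (3.242)² · (0.1600 + 0.2419) / 0.0441
  = 10.5106 · 0.4019 / 0.0441
  = 95.79
Adjust for 82% response: 95.79 / 0.82 = 116.81.
Round up → n = 117 per group.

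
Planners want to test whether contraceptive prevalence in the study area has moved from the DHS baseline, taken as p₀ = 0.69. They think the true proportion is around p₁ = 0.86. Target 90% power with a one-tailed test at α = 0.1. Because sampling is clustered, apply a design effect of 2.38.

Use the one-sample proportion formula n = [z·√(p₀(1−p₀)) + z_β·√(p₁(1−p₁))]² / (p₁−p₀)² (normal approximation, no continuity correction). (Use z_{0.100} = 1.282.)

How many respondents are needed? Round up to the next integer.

n = [z_α·√(p₀q₀) + z_β·√(p₁q₁)]² / (p₁ − p₀)²
  = [1.282·√(0.69·0.31) + 1.282·√(0.86·0.14)]² / (0.17)²
  = [1.282·0.4625 + 1.282·0.3470]² / 0.0289
  = [1.0378]² / 0.0289
  = 37.26
Design effect: 2.38 × 37.26 = 88.69.
Round up → n = 89.

n = 89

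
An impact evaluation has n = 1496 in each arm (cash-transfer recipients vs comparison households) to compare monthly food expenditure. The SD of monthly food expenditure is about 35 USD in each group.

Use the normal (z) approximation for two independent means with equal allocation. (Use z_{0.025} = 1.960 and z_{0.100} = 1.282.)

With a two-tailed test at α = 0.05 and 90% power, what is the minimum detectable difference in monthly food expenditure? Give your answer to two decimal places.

Minimum detectable difference ≈ 4.15 USD

δ = (z_{α/2} + z_β) · √((σ₁²+σ₂²)/n)
  = (1.960 + 1.282) · √(2450/1496)
  = 3.242 · √1.6377
  = 3.242 · 1.2797
  = 4.1489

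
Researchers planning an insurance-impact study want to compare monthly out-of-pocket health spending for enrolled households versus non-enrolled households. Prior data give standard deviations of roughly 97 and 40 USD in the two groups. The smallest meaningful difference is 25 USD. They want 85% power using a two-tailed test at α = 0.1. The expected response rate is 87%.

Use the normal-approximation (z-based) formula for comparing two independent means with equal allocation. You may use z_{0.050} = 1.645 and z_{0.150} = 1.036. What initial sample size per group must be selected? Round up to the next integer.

n = 146 per group

n = (z_{α/2} + z_β)² · (σ₁² + σ₂²) / δ²
  = (1.645 + 1.036)² · (97² + 40² = 11009) / 25²
  = 7.1878 · 11009 / 625
  = 126.61
Adjust for 87% response: 126.61 / 0.87 = 145.53.
Round up → n = 146 per group.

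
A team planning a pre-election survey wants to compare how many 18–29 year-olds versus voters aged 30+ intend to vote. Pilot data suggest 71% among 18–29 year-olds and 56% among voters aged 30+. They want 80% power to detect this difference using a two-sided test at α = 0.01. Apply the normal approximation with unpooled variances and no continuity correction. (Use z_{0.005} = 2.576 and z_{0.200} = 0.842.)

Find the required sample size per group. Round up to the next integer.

n = (z_{α/2} + z_β)² · [p₁(1−p₁) + p₂(1−p₂)] / (p₁ − p₂)²
  = (2.576 + 0.842)² · (0.71·0.29 + 0.56·0.44) / (0.15)²
  = (3.418)² · (0.2059 + 0.2464) / 0.0225
  = 11.6827 · 0.4523 / 0.0225
  = 234.85
Round up → n = 235 per group.

n = 235 per group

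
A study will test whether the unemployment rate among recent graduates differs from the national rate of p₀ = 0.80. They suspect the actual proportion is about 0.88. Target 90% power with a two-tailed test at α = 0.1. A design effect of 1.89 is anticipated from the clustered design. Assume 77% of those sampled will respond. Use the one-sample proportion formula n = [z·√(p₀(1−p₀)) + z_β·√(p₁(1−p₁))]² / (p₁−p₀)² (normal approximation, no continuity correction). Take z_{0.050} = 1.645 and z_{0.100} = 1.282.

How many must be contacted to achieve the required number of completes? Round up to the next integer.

n = [z_{α/2}·√(p₀q₀) + z_β·√(p₁q₁)]² / (p₁ − p₀)²
  = [1.645·√(0.80·0.20) + 1.282·√(0.88·0.12)]² / (0.08)²
  = [1.645·0.4000 + 1.282·0.3250]² / 0.0064
  = [1.0746]² / 0.0064
  = 180.43
Design effect: 1.89 × 180.43 = 341.02.
Adjust for 77% response: 341.02 / 0.77 = 442.88.
Round up → n = 443.

n = 443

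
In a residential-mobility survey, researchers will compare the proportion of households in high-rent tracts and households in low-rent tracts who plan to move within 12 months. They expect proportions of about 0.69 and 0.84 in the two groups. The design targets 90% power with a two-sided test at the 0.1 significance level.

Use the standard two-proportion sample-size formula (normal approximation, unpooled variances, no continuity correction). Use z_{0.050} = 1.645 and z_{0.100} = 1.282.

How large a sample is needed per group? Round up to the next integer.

n = 133 per group

n = (z_{α/2} + z_β)² · [p₁(1−p₁) + p₂(1−p₂)] / (p₁ − p₂)²
  = (1.645 + 1.282)² · (0.69·0.31 + 0.84·0.16) / (-0.15)²
  = (2.927)² · (0.2139 + 0.1344) / 0.0225
  = 8.5673 · 0.3483 / 0.0225
  = 132.62
Round up → n = 133 per group.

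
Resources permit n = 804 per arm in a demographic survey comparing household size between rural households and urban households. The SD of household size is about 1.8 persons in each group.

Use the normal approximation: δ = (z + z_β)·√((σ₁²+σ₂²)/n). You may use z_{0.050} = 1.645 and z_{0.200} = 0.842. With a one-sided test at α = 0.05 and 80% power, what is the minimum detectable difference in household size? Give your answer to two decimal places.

Minimum detectable difference ≈ 0.22 persons

δ = (z_α + z_β) · √((σ₁²+σ₂²)/n)
  = (1.645 + 0.842) · √(6.48/804)
  = 2.487 · √0.00806
  = 2.487 · 0.0898
  = 0.2233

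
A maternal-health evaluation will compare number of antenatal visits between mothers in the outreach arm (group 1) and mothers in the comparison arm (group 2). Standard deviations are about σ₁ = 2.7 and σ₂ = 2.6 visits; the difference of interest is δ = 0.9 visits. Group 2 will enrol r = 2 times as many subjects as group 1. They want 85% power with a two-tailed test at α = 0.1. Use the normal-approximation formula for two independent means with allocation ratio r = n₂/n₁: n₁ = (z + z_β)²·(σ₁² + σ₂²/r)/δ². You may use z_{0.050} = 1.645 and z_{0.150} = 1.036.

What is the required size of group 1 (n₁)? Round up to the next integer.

n₁ = 95

n₁ = (z_{α/2} + z_β)² · (σ₁² + σ₂²/r) / δ²
   = (1.645 + 1.036)² · (2.7² + 2.6²/2) / 0.9²
   = 7.1878 · (7.29 + 3.38) / 0.81
   = 7.1878 · 10.67 / 0.81
   = 94.68
Round up → n₁ = 95; n₂ = r·n₁ = 2 × 95 = 190.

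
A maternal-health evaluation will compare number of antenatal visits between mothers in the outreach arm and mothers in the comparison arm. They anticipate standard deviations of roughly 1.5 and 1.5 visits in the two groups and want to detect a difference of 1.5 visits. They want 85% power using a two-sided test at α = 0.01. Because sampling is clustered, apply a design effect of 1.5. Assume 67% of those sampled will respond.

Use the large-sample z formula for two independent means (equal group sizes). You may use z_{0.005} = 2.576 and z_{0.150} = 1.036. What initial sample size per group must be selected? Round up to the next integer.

n = 59 per group

n = (z_{α/2} + z_β)² · (σ₁² + σ₂²) / δ²
  = (2.576 + 1.036)² · (1.5² + 1.5² = 4.5) / 1.5²
  = 13.0465 · 4.5 / 2.25
  = 26.09
Design effect: 1.5 × 26.09 = 39.14.
Adjust for 67% response: 39.14 / 0.67 = 58.42.
Round up → n = 59 per group.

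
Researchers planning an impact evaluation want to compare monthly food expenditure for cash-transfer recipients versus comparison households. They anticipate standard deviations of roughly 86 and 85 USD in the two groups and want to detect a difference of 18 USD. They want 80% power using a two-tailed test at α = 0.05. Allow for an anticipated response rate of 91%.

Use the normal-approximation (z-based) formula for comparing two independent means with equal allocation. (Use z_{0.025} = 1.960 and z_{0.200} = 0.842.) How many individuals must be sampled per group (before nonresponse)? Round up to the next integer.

n = (z_{α/2} + z_β)² · (σ₁² + σ₂²) / δ²
  = (1.960 + 0.842)² · (86² + 85² = 14621) / 18²
  = 7.8512 · 14621 / 324
  = 354.30
Adjust for 91% response: 354.30 / 0.91 = 389.34.
Round up → n = 390 per group.

n = 390 per group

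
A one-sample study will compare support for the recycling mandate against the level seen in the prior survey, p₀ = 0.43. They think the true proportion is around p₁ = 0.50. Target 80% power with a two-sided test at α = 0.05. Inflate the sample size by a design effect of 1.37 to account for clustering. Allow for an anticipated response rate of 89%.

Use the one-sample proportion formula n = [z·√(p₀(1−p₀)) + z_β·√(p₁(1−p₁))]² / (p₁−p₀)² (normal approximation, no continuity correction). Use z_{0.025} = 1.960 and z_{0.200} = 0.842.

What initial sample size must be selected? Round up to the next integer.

n = 609

n = [z_{α/2}·√(p₀q₀) + z_β·√(p₁q₁)]² / (p₁ − p₀)²
  = [1.960·√(0.43·0.57) + 0.842·√(0.50·0.50)]² / (0.07)²
  = [1.960·0.4951 + 0.842·0.5000]² / 0.0049
  = [1.3913]² / 0.0049
  = 395.07
Design effect: 1.37 × 395.07 = 541.25.
Adjust for 89% response: 541.25 / 0.89 = 608.14.
Round up → n = 609.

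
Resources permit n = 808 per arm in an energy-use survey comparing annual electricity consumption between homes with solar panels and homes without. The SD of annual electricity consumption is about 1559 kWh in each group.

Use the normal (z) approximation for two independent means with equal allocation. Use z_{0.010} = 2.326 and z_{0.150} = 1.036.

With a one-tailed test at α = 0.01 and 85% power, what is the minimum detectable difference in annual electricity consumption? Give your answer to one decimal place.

Minimum detectable difference ≈ 260.8 kWh

δ = (z_α + z_β) · √((σ₁²+σ₂²)/n)
  = (2.326 + 1.036) · √(4860962/808)
  = 3.362 · √6016.0
  = 3.362 · 77.5631
  = 260.7673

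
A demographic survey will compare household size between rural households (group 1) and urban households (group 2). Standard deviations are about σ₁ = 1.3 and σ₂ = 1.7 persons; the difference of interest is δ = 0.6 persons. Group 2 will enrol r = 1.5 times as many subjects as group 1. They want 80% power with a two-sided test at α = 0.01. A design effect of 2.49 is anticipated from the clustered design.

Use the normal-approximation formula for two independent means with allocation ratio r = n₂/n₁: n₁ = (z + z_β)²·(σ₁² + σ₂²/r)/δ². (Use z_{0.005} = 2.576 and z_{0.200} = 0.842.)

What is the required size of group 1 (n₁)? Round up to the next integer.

n₁ = 293

n₁ = (z_{α/2} + z_β)² · (σ₁² + σ₂²/r) / δ²
   = (2.576 + 0.842)² · (1.3² + 1.7²/1.5) / 0.6²
   = 11.6827 · (1.69 + 1.9267) / 0.36
   = 11.6827 · 3.6167 / 0.36
   = 117.37
Design effect: 2.49 × 117.37 = 292.25.
Round up → n₁ = 293; n₂ = r·n₁ = 1.5 × 293 = 440.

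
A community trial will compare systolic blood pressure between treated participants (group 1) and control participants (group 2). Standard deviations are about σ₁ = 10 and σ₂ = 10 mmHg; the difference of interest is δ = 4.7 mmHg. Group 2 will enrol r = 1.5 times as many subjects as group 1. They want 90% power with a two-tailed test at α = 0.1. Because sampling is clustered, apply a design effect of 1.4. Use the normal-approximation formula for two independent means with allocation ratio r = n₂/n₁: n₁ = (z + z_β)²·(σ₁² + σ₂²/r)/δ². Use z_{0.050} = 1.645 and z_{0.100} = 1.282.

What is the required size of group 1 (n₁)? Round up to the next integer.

n₁ = 91

n₁ = (z_{α/2} + z_β)² · (σ₁² + σ₂²/r) / δ²
   = (1.645 + 1.282)² · (10² + 10²/1.5) / 4.7²
   = 8.5673 · (100 + 66.6667) / 22.09
   = 8.5673 · 166.6667 / 22.09
   = 64.64
Design effect: 1.4 × 64.64 = 90.50.
Round up → n₁ = 91; n₂ = r·n₁ = 1.5 × 91 = 137.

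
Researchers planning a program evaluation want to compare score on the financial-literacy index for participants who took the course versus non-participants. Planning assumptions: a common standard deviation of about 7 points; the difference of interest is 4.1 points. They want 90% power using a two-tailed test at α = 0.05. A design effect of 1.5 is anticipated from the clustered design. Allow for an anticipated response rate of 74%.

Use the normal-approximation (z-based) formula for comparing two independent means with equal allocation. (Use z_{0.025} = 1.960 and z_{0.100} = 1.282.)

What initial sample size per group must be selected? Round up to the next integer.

n = (z_{α/2} + z_β)² · (σ₁² + σ₂²) / δ²
  = (1.960 + 1.282)² · (2·7² = 98) / 4.1²
  = 10.5106 · 98 / 16.81
  = 61.28
Design effect: 1.5 × 61.28 = 91.91.
Adjust for 74% response: 91.91 / 0.74 = 124.21.
Round up → n = 125 per group.

n = 125 per group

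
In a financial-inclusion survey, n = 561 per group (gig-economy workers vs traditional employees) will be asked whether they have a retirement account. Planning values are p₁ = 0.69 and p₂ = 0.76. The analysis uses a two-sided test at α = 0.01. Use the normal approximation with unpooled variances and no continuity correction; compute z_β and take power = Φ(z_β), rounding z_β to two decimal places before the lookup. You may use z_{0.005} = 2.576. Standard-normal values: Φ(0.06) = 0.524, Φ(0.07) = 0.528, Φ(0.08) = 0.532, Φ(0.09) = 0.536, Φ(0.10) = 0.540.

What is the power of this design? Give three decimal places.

z_β = |p₁−p₂|·√(n/[p₁q₁+p₂q₂]) − z_{α/2}
    = 0.07 · √(561/0.3963) − 2.576
    = 0.07 · 37.6244 − 2.576
    = 2.6337 − 2.576 = 0.0577 → 0.06
Power = Φ(0.06) = 0.524.

Power ≈ 0.524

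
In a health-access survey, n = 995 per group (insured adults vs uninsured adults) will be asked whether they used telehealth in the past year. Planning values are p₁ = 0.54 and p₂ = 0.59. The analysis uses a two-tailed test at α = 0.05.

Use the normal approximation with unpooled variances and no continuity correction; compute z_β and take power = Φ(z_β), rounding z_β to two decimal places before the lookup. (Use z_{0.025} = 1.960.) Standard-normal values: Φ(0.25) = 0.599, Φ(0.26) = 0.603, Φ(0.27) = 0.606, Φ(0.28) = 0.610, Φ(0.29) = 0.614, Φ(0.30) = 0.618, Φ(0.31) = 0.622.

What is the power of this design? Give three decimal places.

Power ≈ 0.614

z_β = |p₁−p₂|·√(n/[p₁q₁+p₂q₂]) − z_{α/2}
    = 0.05 · √(995/0.4903) − 1.960
    = 0.05 · 45.0485 − 1.960
    = 2.2524 − 1.960 = 0.2924 → 0.29
Power = Φ(0.29) = 0.614.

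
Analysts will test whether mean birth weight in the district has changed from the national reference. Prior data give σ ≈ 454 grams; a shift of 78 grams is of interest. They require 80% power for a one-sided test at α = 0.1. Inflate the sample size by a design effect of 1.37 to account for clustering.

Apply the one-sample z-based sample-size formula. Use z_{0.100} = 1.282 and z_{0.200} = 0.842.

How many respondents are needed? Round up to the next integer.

n = 210

n = (z_α + z_β)² · σ² / δ²
  = (1.282 + 0.842)² · 454² / 78²
  = 4.5114 · 206116 / 6084
  = 152.84
Design effect: 1.37 × 152.84 = 209.39.
Round up → n = 210.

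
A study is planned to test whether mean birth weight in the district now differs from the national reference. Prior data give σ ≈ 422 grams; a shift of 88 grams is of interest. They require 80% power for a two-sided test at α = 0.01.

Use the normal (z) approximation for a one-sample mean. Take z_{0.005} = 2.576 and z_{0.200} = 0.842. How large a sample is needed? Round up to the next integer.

n = 269

n = (z_{α/2} + z_β)² · σ² / δ²
  = (2.576 + 0.842)² · 422² / 88²
  = 11.6827 · 178084 / 7744
  = 268.66
Round up → n = 269.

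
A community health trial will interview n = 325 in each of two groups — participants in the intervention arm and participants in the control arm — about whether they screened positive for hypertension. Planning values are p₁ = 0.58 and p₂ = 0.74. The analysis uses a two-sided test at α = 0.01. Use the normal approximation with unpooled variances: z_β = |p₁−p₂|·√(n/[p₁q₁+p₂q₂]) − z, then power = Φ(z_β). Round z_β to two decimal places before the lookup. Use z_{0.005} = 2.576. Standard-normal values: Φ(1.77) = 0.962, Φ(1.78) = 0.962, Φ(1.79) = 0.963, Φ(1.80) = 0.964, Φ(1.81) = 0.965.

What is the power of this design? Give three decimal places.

z_β = |p₁−p₂|·√(n/[p₁q₁+p₂q₂]) − z_{α/2}
    = 0.16 · √(325/0.4360) − 2.576
    = 0.16 · 27.3022 − 2.576
    = 4.3684 − 2.576 = 1.7924 → 1.79
Power = Φ(1.79) = 0.963.

Power ≈ 0.963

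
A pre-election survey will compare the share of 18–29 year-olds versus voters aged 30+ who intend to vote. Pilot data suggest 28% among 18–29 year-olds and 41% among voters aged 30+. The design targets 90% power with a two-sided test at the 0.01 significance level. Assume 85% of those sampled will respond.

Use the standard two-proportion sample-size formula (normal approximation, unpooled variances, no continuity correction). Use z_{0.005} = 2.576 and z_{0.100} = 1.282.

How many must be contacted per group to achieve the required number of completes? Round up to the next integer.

n = 460 per group

n = (z_{α/2} + z_β)² · [p₁(1−p₁) + p₂(1−p₂)] / (p₁ − p₂)²
  = (2.576 + 1.282)² · (0.28·0.72 + 0.41·0.59) / (-0.13)²
  = (3.858)² · (0.2016 + 0.2419) / 0.0169
  = 14.8842 · 0.4435 / 0.0169
  = 390.60
Adjust for 85% response: 390.60 / 0.85 = 459.53.
Round up → n = 460 per group.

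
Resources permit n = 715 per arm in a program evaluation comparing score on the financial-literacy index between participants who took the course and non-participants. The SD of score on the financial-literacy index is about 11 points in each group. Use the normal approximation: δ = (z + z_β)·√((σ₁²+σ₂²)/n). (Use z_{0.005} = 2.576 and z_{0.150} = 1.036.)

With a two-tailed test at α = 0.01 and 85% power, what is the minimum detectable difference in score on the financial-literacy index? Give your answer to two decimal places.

δ = (z_{α/2} + z_β) · √((σ₁²+σ₂²)/n)
  = (2.576 + 1.036) · √(242/715)
  = 3.612 · √0.33846
  = 3.612 · 0.5818
  = 2.1014

Minimum detectable difference ≈ 2.10 points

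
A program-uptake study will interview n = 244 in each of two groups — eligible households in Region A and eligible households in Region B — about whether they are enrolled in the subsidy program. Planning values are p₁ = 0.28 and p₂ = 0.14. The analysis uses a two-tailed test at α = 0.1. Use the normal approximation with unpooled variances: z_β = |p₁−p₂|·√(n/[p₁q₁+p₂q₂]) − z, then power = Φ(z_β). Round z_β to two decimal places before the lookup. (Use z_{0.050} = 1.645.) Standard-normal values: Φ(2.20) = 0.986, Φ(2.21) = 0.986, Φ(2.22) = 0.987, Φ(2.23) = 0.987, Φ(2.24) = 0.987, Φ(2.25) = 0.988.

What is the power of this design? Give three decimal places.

Power ≈ 0.986

z_β = |p₁−p₂|·√(n/[p₁q₁+p₂q₂]) − z_{α/2}
    = 0.14 · √(244/0.3220) − 1.645
    = 0.14 · 27.5275 − 1.645
    = 3.8539 − 1.645 = 2.2089 → 2.21
Power = Φ(2.21) = 0.986.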